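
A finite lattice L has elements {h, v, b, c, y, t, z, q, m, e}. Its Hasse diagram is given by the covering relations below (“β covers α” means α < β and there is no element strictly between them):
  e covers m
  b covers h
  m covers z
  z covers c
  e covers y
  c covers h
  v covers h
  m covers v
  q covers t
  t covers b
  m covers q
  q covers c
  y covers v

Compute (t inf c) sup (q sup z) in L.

t ∧ c = h
q ∨ z = m
h ∨ m = m

m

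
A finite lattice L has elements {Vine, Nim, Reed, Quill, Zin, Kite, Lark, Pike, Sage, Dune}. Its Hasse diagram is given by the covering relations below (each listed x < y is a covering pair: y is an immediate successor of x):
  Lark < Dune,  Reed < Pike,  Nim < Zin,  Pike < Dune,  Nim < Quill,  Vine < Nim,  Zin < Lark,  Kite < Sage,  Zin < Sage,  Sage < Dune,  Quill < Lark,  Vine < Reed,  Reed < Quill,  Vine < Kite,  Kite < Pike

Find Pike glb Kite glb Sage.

Common lower bounds of {Pike, Kite, Sage}: Kite, Vine.
The greatest among these is Kite.

Kite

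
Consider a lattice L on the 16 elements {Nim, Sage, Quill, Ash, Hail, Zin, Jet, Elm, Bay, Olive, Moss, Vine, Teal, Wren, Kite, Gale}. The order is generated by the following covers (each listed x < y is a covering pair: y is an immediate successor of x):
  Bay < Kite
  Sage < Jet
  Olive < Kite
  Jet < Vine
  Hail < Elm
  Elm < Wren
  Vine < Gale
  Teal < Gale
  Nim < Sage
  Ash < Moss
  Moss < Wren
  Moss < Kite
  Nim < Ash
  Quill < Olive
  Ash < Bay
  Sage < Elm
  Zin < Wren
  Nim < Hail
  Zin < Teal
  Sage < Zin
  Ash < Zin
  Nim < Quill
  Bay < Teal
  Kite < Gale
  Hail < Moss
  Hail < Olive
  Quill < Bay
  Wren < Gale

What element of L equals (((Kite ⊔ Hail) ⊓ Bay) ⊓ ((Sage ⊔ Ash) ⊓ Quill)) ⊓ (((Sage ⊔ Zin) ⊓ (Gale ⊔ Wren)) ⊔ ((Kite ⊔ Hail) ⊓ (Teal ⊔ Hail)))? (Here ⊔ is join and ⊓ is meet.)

Nim

Kite ∨ Hail = Kite
Kite ∧ Bay = Bay
Sage ∨ Ash = Zin
Zin ∧ Quill = Nim
Bay ∧ Nim = Nim
Sage ∨ Zin = Zin
Gale ∨ Wren = Gale
Zin ∧ Gale = Zin
Kite ∨ Hail = Kite
Teal ∨ Hail = Gale
Kite ∧ Gale = Kite
Zin ∨ Kite = Gale
Nim ∧ Gale = Nim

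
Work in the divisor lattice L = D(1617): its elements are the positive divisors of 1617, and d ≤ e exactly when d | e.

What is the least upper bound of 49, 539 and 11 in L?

In the divisibility order, the join is the least common multiple: lcm(49, 539, 11) = 539.

539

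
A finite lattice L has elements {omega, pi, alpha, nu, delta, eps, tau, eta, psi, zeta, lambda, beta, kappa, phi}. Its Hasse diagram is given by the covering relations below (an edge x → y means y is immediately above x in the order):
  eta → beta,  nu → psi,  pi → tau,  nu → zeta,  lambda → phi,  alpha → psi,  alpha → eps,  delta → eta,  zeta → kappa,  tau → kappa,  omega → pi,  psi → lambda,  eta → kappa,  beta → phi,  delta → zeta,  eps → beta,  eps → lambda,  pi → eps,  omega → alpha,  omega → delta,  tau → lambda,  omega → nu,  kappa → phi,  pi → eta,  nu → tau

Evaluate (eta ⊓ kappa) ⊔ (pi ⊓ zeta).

eta

eta ∧ kappa = eta
pi ∧ zeta = omega
eta ∨ omega = eta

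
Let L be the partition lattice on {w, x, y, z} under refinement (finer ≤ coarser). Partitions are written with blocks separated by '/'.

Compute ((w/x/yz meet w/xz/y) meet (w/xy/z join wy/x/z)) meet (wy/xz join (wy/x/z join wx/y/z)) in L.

w/x/yz ∧ w/xz/y = w/x/y/z
w/xy/z ∨ wy/x/z = wxy/z
w/x/y/z ∧ wxy/z = w/x/y/z
wy/x/z ∨ wx/y/z = wxy/z
wy/xz ∨ wxy/z = wxyz
w/x/y/z ∧ wxyz = w/x/y/z

w/x/y/z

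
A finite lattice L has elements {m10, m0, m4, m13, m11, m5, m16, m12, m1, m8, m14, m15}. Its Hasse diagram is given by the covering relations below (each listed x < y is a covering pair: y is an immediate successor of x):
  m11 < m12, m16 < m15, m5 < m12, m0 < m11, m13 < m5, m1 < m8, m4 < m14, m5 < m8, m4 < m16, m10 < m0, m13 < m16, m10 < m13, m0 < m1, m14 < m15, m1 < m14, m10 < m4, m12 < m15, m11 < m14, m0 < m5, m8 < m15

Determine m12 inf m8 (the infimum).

Common lower bounds of {m12, m8}: m0, m10, m13, m5.
The greatest among these is m5.

m5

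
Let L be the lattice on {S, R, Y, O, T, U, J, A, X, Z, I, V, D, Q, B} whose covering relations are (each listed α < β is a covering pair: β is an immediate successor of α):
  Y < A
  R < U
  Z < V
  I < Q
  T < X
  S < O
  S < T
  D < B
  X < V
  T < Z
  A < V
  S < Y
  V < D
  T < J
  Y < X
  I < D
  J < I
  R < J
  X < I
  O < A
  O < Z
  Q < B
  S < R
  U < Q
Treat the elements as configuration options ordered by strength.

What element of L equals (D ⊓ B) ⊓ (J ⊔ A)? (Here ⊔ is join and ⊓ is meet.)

D

D ∧ B = D
J ∨ A = D
D ∧ D = D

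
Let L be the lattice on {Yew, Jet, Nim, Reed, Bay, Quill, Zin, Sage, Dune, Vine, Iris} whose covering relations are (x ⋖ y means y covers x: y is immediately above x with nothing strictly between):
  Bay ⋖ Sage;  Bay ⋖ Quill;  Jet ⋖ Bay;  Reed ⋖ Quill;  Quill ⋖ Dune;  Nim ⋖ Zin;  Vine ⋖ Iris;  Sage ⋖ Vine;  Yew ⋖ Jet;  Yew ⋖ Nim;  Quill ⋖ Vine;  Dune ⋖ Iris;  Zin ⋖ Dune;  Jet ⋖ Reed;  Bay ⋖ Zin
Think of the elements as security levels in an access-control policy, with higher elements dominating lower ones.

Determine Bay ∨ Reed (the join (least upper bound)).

Quill

Common upper bounds of {Bay, Reed}: Dune, Iris, Quill, Vine.
The least among these is Quill.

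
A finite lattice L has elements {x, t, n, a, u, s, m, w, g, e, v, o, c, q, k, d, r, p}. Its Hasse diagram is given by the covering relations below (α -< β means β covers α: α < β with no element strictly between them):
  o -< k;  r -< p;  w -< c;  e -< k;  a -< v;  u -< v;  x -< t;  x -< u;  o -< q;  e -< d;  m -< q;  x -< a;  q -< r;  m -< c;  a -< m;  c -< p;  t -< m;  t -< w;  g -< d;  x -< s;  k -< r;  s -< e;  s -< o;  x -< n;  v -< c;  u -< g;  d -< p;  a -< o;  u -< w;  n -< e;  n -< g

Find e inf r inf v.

x

Common lower bounds of {e, r, v}: x.
The greatest among these is x.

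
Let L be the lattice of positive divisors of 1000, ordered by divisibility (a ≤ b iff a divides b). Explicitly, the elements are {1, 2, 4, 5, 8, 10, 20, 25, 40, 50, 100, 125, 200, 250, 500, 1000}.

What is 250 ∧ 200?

50

In the divisibility order, the meet is the greatest common divisor: gcd(250, 200) = 50.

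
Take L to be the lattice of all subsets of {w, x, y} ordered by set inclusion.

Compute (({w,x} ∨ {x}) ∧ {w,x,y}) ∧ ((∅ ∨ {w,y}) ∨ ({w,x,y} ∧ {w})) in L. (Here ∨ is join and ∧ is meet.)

{w}

{w,x} ∨ {x} = {w,x}
{w,x} ∧ {w,x,y} = {w,x}
∅ ∨ {w,y} = {w,y}
{w,x,y} ∧ {w} = {w}
{w,y} ∨ {w} = {w,y}
{w,x} ∧ {w,y} = {w}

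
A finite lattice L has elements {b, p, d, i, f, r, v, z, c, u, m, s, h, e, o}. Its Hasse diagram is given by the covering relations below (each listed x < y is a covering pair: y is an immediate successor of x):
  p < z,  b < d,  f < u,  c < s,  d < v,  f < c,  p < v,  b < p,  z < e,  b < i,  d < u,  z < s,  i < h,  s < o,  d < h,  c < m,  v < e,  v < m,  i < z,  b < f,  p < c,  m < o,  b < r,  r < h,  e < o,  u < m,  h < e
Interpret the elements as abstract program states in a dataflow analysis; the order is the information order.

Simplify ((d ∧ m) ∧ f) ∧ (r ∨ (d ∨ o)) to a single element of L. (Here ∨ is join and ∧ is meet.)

d ∧ m = d
d ∧ f = b
d ∨ o = o
r ∨ o = o
b ∧ o = b

b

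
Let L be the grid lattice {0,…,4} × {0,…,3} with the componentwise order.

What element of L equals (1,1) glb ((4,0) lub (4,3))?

(4,0) ∨ (4,3) = (4,3)
(1,1) ∧ (4,3) = (1,1)

(1,1)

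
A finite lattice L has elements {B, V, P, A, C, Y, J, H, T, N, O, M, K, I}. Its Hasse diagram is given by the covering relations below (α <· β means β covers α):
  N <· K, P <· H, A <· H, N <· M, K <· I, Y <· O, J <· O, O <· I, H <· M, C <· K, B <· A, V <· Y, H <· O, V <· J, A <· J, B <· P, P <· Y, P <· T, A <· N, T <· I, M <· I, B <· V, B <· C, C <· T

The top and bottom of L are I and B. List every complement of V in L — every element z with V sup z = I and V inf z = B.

C, K, M, N, T

Need z with V ∨ z = I and V ∧ z = B.
Checking each element gives: C, K, M, N, T.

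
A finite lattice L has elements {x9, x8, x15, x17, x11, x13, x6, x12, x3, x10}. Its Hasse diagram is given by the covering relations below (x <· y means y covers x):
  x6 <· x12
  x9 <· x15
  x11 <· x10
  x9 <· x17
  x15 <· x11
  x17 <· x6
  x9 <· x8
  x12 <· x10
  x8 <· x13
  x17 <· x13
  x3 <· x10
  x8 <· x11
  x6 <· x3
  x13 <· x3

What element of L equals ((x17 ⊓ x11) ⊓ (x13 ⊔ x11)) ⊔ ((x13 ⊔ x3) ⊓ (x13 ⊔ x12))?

x17 ∧ x11 = x9
x13 ∨ x11 = x10
x9 ∧ x10 = x9
x13 ∨ x3 = x3
x13 ∨ x12 = x10
x3 ∧ x10 = x3
x9 ∨ x3 = x3

x3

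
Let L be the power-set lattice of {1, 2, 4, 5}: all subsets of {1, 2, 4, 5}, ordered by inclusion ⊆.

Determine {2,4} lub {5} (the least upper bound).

{2,4,5}

Under ⊆, join is union: {2,4} ∪ {5} = {2,4,5}.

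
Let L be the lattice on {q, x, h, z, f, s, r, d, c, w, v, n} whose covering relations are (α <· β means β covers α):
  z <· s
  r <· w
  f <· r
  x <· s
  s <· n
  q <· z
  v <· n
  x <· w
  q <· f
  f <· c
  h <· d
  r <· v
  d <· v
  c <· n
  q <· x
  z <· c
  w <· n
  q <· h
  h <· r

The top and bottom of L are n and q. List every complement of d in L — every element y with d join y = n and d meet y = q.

Need y with d ∨ y = n and d ∧ y = q.
Checking each element gives: c, s, x, z.

c, s, x, z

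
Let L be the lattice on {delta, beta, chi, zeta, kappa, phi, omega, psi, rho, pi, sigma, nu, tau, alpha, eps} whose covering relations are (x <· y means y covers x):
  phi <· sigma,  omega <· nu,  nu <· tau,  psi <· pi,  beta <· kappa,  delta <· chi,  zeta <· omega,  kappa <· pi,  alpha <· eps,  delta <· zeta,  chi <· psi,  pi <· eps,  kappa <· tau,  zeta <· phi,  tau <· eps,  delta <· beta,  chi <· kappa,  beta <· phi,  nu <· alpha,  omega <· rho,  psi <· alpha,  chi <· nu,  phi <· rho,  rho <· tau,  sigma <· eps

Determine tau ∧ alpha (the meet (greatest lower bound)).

nu

Common lower bounds of {tau, alpha}: chi, delta, nu, omega, zeta.
The greatest among these is nu.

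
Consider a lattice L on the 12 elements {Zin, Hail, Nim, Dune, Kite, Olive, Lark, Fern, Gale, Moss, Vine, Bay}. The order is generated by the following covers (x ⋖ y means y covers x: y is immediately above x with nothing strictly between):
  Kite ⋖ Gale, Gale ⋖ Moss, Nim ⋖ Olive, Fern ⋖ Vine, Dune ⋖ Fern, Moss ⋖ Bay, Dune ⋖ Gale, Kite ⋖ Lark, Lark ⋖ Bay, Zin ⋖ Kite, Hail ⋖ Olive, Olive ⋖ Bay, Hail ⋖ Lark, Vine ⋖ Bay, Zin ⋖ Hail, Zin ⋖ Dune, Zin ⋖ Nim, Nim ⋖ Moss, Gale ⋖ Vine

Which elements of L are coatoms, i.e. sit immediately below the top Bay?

Lark, Moss, Olive, Vine

The coatoms are exactly the elements covered by Bay: Lark, Moss, Olive, Vine.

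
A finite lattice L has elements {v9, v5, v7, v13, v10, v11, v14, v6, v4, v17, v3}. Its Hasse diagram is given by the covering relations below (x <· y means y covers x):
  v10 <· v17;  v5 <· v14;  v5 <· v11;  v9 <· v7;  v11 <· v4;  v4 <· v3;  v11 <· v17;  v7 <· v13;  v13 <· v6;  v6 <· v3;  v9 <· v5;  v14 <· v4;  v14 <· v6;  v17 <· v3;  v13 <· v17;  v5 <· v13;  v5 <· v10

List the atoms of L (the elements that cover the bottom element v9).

v5, v7

The atoms are exactly the elements that cover v9: v5, v7.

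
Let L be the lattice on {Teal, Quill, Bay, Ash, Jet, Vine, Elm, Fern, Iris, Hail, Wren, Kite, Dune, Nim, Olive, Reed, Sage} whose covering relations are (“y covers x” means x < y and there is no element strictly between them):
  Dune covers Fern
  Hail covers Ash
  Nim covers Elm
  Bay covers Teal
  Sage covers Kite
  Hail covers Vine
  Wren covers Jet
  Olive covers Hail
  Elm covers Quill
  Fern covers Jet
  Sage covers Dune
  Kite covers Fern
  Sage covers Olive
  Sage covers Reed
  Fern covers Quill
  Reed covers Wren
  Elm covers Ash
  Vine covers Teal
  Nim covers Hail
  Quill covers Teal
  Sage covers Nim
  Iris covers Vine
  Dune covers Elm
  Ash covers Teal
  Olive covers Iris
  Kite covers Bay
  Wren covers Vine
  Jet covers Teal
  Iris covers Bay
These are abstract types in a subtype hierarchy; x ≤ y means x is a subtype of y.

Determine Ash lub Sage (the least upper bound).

Sage

Common upper bounds of {Ash, Sage}: Sage.
The least among these is Sage.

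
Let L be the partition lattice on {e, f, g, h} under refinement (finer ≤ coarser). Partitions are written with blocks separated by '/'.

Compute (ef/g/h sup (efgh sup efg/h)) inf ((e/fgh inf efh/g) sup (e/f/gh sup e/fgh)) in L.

efgh ∨ efg/h = efgh
ef/g/h ∨ efgh = efgh
e/fgh ∧ efh/g = e/fh/g
e/f/gh ∨ e/fgh = e/fgh
e/fh/g ∨ e/fgh = e/fgh
efgh ∧ e/fgh = e/fgh

e/fgh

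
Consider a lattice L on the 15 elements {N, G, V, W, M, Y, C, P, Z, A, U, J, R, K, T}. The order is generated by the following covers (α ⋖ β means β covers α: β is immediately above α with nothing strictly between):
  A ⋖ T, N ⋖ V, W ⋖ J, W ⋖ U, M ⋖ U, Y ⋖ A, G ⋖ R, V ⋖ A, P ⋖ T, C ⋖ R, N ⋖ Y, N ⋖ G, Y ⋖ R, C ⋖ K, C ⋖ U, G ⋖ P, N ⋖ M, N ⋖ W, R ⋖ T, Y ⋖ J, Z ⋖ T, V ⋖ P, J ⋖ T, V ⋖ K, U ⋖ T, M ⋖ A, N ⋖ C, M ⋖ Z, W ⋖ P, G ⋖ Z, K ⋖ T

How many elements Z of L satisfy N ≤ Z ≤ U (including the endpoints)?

5

The interval [N, U] = {C, M, N, U, W}, which has 5 elements.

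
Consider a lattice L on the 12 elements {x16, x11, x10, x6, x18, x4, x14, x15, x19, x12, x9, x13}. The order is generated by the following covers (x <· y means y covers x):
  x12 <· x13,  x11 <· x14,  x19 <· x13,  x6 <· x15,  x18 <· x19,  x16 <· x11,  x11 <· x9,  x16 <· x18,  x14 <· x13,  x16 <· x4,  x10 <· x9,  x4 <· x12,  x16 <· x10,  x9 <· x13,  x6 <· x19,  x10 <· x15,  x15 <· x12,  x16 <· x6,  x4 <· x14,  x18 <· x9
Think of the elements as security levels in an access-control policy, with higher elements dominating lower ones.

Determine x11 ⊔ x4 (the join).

Common upper bounds of {x11, x4}: x13, x14.
The least among these is x14.

x14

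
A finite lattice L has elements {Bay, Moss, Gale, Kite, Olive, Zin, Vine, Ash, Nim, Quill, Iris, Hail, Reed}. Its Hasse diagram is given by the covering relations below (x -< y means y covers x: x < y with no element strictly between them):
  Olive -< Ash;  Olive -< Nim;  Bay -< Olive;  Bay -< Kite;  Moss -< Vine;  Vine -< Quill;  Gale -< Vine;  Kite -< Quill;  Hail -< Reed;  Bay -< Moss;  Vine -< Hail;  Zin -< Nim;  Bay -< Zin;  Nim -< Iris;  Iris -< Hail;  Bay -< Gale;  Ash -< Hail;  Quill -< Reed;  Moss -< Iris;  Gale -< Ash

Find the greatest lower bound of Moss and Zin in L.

Bay

Common lower bounds of {Moss, Zin}: Bay.
The greatest among these is Bay.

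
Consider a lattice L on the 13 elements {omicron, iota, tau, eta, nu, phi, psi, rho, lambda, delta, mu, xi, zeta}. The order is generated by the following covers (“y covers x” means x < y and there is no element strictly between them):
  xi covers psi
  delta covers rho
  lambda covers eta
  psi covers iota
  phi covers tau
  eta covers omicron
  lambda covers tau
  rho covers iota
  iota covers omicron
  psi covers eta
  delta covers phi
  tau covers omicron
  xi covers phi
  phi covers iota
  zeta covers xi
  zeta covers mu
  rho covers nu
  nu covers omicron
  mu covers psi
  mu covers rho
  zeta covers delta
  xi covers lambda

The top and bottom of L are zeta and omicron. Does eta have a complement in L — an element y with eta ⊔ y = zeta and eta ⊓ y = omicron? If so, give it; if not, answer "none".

Need y with eta ∨ y = zeta and eta ∧ y = omicron.
Checking each element gives: delta.

delta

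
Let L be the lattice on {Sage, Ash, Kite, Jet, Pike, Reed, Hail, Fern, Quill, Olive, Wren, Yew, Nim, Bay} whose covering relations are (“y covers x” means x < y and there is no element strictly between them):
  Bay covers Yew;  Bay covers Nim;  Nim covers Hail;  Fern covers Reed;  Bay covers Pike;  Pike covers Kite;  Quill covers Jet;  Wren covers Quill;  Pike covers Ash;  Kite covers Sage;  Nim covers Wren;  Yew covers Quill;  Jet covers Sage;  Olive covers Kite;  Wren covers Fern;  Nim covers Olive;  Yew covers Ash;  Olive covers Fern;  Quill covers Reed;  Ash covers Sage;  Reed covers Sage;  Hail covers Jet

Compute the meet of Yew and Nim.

Quill

Common lower bounds of {Yew, Nim}: Jet, Quill, Reed, Sage.
The greatest among these is Quill.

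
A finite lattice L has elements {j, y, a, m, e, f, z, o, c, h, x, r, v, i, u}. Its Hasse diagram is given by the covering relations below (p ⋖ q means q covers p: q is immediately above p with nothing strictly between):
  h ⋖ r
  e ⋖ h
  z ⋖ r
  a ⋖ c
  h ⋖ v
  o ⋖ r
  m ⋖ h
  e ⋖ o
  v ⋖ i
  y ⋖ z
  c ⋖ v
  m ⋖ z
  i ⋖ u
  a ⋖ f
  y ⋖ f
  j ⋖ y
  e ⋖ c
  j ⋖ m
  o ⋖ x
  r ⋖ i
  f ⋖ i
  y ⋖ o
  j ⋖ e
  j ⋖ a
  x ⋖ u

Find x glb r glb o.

o

Common lower bounds of {x, r, o}: e, j, o, y.
The greatest among these is o.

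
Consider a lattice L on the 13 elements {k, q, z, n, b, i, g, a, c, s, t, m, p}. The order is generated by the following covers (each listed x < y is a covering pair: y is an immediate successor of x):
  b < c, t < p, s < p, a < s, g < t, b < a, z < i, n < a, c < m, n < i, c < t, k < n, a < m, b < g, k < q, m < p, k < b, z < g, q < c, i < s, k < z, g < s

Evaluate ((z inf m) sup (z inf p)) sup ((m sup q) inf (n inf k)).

z ∧ m = k
z ∧ p = z
k ∨ z = z
m ∨ q = m
n ∧ k = k
m ∧ k = k
z ∨ k = z

z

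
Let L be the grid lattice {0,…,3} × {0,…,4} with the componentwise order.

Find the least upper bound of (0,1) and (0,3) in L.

(0,3)

Common upper bounds of {(0,1), (0,3)}: (0,3), (0,4), (1,3), (1,4), (2,3), (2,4), (3,3), (3,4).
The least among these is (0,3).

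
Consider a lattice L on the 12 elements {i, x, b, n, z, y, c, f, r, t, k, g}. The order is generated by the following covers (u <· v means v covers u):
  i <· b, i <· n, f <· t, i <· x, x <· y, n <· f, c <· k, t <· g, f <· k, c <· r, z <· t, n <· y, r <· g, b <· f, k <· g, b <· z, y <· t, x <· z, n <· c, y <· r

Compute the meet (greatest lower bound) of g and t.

t

Common lower bounds of {g, t}: b, f, i, n, t, x, y, z.
The greatest among these is t.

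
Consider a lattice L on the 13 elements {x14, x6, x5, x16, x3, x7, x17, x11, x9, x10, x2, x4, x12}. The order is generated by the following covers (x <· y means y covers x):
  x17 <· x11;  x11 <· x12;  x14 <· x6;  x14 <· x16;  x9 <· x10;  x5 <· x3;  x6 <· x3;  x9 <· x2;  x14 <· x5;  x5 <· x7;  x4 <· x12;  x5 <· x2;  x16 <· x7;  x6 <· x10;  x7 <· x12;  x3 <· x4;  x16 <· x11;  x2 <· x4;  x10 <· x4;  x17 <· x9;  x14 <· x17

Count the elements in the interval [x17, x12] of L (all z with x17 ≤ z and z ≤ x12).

7

The interval [x17, x12] = {x10, x11, x12, x17, x2, x4, x9}, which has 7 elements.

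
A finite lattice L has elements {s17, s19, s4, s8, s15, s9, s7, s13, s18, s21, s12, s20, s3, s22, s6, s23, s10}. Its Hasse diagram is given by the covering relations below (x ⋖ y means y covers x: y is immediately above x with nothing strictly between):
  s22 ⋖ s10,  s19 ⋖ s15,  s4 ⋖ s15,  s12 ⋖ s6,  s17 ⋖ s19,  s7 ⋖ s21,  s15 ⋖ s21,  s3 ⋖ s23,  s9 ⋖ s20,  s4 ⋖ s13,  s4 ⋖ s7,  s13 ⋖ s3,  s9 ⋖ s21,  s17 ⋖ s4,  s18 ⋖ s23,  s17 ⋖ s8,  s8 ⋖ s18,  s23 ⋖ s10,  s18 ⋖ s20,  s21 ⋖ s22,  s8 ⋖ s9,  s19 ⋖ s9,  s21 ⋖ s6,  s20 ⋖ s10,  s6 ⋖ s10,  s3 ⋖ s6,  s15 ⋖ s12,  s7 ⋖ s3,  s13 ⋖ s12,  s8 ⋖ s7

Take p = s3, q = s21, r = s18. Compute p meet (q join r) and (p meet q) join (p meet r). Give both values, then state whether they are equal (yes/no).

s3; s7; no

q join r = s10, so p meet (q join r) = s3 meet s10 = s3.
p meet q = s7 and p meet r = s8, so (p meet q) join (p meet r) = s7 join s8 = s7.
Equal: no.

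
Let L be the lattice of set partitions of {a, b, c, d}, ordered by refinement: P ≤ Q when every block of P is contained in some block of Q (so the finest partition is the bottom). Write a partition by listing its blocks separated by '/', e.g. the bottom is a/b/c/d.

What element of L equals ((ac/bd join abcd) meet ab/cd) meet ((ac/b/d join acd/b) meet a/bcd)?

ac/bd ∨ abcd = abcd
abcd ∧ ab/cd = ab/cd
ac/b/d ∨ acd/b = acd/b
acd/b ∧ a/bcd = a/b/cd
ab/cd ∧ a/b/cd = a/b/cd

a/b/cd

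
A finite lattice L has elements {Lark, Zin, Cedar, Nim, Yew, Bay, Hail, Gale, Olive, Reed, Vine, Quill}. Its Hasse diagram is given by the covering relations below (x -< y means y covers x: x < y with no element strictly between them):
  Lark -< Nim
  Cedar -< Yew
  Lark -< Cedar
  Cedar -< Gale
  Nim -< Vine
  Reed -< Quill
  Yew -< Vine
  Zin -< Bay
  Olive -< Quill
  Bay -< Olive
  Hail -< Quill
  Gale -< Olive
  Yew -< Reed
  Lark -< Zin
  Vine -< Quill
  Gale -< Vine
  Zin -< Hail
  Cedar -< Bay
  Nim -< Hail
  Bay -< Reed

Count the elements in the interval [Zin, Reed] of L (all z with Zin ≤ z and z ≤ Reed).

3

The interval [Zin, Reed] = {Bay, Reed, Zin}, which has 3 elements.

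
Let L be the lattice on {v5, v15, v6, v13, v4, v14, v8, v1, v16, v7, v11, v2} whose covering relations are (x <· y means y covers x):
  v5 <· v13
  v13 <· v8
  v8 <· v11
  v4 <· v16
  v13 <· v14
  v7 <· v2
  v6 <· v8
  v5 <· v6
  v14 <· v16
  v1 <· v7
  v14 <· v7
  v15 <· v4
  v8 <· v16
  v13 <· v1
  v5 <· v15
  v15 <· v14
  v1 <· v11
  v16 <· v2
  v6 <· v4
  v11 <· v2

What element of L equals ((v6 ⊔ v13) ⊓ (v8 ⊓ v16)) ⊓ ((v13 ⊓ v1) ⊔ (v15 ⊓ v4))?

v6 ∨ v13 = v8
v8 ∧ v16 = v8
v8 ∧ v8 = v8
v13 ∧ v1 = v13
v15 ∧ v4 = v15
v13 ∨ v15 = v14
v8 ∧ v14 = v13

v13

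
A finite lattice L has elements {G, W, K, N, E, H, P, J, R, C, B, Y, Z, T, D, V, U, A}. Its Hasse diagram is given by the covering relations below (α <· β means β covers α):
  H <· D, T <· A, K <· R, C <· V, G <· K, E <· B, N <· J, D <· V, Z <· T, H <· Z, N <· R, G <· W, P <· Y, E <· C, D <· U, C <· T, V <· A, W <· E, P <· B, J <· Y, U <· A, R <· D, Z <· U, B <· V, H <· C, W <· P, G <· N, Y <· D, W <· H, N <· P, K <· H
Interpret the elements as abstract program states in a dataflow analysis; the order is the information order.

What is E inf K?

Common lower bounds of {E, K}: G.
The greatest among these is G.

G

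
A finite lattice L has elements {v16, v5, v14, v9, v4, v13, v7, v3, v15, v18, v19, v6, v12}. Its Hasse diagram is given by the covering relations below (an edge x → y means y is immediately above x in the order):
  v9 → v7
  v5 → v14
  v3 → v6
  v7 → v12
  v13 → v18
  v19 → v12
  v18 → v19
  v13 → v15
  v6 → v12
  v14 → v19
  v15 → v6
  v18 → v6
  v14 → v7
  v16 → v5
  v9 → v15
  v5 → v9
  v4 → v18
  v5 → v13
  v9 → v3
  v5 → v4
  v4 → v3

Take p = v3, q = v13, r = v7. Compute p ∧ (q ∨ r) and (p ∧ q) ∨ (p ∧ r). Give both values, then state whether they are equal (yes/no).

v3; v9; no

q ∨ r = v12, so p ∧ (q ∨ r) = v3 ∧ v12 = v3.
p ∧ q = v5 and p ∧ r = v9, so (p ∧ q) ∨ (p ∧ r) = v5 ∨ v9 = v9.
Equal: no.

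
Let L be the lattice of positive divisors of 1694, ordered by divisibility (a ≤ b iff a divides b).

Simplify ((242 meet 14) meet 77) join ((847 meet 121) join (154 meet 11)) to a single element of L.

121

242 ∧ 14 = 2
2 ∧ 77 = 1
847 ∧ 121 = 121
154 ∧ 11 = 11
121 ∨ 11 = 121
1 ∨ 121 = 121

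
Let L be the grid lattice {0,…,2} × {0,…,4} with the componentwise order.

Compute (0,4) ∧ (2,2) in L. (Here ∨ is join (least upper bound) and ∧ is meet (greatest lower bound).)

(0,2)

(0,4) ∧ (2,2) = (0,2)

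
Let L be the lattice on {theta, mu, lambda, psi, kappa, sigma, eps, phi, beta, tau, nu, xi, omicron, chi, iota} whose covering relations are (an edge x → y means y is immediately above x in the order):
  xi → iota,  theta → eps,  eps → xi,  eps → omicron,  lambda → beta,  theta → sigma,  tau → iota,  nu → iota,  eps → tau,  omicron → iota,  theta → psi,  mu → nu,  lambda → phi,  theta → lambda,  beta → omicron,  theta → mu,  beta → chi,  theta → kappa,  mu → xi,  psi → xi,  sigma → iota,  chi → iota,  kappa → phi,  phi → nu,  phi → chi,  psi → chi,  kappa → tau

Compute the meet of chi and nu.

Common lower bounds of {chi, nu}: kappa, lambda, phi, theta.
The greatest among these is phi.

phi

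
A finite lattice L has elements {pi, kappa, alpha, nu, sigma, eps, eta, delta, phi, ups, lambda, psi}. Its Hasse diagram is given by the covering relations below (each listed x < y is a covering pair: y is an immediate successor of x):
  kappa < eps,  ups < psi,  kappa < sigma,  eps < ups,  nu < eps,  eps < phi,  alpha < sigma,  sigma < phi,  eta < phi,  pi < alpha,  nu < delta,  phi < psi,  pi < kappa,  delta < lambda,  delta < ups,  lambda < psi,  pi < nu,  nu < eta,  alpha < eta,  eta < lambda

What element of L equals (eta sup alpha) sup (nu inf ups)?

eta

eta ∨ alpha = eta
nu ∧ ups = nu
eta ∨ nu = eta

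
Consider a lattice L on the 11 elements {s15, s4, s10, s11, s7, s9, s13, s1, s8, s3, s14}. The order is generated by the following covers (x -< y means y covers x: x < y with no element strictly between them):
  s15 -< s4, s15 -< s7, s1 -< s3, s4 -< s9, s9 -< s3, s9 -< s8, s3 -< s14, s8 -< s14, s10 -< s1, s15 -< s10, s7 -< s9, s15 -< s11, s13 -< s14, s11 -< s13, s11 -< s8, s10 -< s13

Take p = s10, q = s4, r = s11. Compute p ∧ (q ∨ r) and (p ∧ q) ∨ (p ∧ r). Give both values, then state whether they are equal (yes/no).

s15; s15; yes

q ∨ r = s8, so p ∧ (q ∨ r) = s10 ∧ s8 = s15.
p ∧ q = s15 and p ∧ r = s15, so (p ∧ q) ∨ (p ∧ r) = s15 ∨ s15 = s15.
Equal: yes.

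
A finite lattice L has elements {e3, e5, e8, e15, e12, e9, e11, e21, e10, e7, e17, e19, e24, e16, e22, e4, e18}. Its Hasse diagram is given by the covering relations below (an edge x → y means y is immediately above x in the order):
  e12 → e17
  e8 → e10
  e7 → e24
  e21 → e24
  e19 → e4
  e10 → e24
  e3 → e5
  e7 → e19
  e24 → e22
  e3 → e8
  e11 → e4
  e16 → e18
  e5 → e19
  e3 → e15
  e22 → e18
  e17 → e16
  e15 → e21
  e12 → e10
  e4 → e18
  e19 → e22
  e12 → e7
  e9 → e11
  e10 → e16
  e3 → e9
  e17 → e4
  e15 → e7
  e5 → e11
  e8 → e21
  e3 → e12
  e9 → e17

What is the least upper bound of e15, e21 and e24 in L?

Common upper bounds of {e15, e21, e24}: e18, e22, e24.
The least among these is e24.

e24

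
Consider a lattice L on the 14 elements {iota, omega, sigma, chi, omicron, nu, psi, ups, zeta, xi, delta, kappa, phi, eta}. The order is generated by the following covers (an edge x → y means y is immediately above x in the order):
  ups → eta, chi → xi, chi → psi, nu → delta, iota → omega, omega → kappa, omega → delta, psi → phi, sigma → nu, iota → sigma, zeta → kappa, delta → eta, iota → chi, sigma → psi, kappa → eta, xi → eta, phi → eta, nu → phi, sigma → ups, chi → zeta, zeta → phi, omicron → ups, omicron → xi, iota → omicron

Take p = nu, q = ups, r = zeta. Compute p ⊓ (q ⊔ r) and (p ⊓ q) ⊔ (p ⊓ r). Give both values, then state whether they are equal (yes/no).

nu; sigma; no

q ⊔ r = eta, so p ⊓ (q ⊔ r) = nu ⊓ eta = nu.
p ⊓ q = sigma and p ⊓ r = iota, so (p ⊓ q) ⊔ (p ⊓ r) = sigma ⊔ iota = sigma.
Equal: no.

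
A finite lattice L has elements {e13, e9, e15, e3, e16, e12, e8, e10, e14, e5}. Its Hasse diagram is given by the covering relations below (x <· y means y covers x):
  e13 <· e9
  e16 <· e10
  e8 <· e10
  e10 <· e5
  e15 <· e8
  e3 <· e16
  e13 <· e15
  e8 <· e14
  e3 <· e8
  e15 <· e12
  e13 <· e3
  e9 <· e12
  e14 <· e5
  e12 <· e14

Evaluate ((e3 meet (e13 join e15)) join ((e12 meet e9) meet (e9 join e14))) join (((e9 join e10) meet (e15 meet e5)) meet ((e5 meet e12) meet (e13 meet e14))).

e9

e13 ∨ e15 = e15
e3 ∧ e15 = e13
e12 ∧ e9 = e9
e9 ∨ e14 = e14
e9 ∧ e14 = e9
e13 ∨ e9 = e9
e9 ∨ e10 = e5
e15 ∧ e5 = e15
e5 ∧ e15 = e15
e5 ∧ e12 = e12
e13 ∧ e14 = e13
e12 ∧ e13 = e13
e15 ∧ e13 = e13
e9 ∨ e13 = e9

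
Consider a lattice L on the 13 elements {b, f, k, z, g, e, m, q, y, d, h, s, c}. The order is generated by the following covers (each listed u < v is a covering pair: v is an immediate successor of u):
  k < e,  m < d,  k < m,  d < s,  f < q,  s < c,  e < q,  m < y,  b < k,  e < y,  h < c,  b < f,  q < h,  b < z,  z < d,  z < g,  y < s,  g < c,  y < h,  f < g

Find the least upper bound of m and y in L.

y

Common upper bounds of {m, y}: c, h, s, y.
The least among these is y.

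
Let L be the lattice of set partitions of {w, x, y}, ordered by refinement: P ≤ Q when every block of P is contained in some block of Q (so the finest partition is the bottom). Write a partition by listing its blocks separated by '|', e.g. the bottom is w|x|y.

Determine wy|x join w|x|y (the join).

wy|x

The join of wy|x and w|x|y merges any blocks that overlap across the partitions, giving wy|x.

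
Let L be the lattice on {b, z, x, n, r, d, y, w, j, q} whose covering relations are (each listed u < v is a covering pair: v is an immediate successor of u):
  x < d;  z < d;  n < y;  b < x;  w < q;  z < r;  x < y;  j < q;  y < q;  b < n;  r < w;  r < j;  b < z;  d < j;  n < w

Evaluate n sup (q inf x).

y

q ∧ x = x
n ∨ x = y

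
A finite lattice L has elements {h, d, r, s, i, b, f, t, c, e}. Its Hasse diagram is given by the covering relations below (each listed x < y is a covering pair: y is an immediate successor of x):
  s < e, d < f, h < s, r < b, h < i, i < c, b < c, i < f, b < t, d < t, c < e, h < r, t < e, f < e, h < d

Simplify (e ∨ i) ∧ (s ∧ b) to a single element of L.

h

e ∨ i = e
s ∧ b = h
e ∧ h = h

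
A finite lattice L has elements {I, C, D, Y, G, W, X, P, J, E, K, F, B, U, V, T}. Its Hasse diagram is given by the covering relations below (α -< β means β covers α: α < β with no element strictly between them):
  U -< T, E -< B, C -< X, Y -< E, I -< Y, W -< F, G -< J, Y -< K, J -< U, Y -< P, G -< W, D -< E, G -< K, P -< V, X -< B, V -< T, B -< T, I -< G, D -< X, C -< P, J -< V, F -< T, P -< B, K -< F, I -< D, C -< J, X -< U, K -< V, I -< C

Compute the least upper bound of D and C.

Common upper bounds of {D, C}: B, T, U, X.
The least among these is X.

X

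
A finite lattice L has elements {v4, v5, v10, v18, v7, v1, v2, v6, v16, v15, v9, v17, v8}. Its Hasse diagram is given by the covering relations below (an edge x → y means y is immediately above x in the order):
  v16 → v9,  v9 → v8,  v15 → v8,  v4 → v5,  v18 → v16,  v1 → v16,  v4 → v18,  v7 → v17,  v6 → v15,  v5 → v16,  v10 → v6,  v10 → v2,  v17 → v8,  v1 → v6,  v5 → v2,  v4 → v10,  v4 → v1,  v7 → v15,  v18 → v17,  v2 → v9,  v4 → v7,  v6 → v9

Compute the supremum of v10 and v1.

Common upper bounds of {v10, v1}: v15, v6, v8, v9.
The least among these is v6.

v6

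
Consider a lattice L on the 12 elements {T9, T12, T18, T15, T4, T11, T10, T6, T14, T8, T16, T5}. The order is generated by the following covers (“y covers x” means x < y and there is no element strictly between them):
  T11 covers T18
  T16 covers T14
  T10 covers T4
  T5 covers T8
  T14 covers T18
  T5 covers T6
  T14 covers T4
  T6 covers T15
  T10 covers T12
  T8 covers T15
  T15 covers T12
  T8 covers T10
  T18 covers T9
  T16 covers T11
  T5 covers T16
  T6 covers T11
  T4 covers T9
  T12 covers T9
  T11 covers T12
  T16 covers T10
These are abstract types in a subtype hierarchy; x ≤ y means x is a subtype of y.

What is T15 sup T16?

T5

Common upper bounds of {T15, T16}: T5.
The least among these is T5.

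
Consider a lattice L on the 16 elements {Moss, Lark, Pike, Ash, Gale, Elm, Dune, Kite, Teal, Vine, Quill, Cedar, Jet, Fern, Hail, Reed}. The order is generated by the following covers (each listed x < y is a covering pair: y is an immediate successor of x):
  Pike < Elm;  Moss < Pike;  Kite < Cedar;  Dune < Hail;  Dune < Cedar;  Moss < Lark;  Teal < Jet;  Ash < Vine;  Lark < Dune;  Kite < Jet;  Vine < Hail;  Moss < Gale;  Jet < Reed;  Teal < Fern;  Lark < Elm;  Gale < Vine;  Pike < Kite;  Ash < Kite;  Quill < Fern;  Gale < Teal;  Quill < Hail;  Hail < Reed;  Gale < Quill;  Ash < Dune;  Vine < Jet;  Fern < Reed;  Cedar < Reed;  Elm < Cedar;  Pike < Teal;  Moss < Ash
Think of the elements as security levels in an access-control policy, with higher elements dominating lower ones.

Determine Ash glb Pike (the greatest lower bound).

Common lower bounds of {Ash, Pike}: Moss.
The greatest among these is Moss.

Moss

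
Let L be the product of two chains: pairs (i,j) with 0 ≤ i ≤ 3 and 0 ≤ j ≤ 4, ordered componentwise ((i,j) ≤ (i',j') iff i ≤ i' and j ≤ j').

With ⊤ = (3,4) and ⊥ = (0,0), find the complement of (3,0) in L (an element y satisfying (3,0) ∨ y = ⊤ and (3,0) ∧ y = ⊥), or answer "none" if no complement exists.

Need y with (3,0) ∨ y = (3,4) and (3,0) ∧ y = (0,0).
Checking each element gives: (0,4).

(0,4)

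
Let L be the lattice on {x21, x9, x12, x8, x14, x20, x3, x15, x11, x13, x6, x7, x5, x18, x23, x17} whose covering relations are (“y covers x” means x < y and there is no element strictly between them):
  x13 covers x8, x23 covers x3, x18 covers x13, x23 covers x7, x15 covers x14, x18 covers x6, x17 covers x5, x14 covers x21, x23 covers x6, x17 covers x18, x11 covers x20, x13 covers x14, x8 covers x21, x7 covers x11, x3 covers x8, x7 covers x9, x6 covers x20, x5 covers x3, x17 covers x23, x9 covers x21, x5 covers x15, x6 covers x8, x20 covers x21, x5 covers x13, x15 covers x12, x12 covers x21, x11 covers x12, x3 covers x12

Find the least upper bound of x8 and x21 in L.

x8

Common upper bounds of {x8, x21}: x13, x17, x18, x23, x3, x5, x6, x8.
The least among these is x8.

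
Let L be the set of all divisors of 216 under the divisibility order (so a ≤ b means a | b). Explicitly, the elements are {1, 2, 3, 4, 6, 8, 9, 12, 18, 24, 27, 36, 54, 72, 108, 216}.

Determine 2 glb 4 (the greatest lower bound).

Common lower bounds of {2, 4}: 1, 2.
The greatest among these is 2.

2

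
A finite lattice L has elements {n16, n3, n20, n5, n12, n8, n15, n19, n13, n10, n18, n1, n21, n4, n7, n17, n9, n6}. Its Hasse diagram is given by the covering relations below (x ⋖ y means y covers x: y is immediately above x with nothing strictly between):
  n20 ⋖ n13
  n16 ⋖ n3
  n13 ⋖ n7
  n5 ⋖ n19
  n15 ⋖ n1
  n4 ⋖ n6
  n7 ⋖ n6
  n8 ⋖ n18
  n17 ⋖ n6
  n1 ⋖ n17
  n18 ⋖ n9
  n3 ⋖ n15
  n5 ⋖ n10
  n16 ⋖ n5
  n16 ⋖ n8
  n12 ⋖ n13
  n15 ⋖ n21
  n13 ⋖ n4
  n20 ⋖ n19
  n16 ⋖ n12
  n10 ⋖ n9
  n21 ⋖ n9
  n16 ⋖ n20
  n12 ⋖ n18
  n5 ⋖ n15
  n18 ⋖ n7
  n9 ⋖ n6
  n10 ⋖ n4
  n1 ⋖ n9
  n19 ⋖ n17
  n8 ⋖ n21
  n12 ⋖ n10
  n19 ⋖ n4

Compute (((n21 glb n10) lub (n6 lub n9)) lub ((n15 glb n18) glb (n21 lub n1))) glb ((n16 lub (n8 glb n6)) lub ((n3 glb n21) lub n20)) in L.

n21 ∧ n10 = n5
n6 ∨ n9 = n6
n5 ∨ n6 = n6
n15 ∧ n18 = n16
n21 ∨ n1 = n9
n16 ∧ n9 = n16
n6 ∨ n16 = n6
n8 ∧ n6 = n8
n16 ∨ n8 = n8
n3 ∧ n21 = n3
n3 ∨ n20 = n17
n8 ∨ n17 = n6
n6 ∧ n6 = n6

n6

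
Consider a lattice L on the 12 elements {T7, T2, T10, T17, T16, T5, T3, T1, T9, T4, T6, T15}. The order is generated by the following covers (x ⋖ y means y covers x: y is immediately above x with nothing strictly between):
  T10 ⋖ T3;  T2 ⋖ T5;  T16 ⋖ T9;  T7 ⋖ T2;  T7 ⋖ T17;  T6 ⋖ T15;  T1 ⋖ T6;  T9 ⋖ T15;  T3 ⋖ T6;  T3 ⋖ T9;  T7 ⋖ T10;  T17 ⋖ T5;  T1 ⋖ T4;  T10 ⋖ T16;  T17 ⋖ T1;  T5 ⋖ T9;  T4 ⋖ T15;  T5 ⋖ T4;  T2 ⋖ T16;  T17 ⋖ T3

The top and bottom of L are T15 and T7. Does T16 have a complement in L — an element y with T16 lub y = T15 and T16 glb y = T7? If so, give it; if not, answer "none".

T1

Need y with T16 ∨ y = T15 and T16 ∧ y = T7.
Checking each element gives: T1.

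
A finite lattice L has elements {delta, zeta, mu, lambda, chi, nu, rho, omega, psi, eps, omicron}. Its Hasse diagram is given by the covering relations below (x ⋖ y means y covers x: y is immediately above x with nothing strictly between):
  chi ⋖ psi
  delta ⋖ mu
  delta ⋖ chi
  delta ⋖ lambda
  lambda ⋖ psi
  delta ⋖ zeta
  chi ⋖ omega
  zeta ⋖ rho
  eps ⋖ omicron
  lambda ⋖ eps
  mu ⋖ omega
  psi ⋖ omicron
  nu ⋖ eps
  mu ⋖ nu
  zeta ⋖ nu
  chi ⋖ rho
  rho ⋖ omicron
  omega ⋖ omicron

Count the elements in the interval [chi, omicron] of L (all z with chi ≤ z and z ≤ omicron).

5

The interval [chi, omicron] = {chi, omega, omicron, psi, rho}, which has 5 elements.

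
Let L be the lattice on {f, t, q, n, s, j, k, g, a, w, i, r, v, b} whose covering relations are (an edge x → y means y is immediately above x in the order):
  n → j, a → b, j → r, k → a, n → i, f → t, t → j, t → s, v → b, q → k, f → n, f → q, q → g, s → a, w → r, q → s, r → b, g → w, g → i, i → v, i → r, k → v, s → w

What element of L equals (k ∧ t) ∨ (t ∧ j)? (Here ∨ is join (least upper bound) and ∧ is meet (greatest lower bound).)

t

k ∧ t = f
t ∧ j = t
f ∨ t = t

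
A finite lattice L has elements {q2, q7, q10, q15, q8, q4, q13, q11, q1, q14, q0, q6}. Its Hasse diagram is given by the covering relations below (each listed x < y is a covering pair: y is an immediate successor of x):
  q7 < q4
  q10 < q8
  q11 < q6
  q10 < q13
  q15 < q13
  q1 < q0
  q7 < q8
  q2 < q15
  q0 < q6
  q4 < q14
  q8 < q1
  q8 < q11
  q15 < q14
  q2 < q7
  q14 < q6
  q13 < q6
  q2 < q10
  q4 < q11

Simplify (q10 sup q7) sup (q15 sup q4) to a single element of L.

q6

q10 ∨ q7 = q8
q15 ∨ q4 = q14
q8 ∨ q14 = q6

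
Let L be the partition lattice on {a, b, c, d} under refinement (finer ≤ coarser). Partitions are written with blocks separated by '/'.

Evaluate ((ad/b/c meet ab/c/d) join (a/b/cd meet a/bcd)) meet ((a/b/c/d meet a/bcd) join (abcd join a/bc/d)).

a/b/cd

ad/b/c ∧ ab/c/d = a/b/c/d
a/b/cd ∧ a/bcd = a/b/cd
a/b/c/d ∨ a/b/cd = a/b/cd
a/b/c/d ∧ a/bcd = a/b/c/d
abcd ∨ a/bc/d = abcd
a/b/c/d ∨ abcd = abcd
a/b/cd ∧ abcd = a/b/cd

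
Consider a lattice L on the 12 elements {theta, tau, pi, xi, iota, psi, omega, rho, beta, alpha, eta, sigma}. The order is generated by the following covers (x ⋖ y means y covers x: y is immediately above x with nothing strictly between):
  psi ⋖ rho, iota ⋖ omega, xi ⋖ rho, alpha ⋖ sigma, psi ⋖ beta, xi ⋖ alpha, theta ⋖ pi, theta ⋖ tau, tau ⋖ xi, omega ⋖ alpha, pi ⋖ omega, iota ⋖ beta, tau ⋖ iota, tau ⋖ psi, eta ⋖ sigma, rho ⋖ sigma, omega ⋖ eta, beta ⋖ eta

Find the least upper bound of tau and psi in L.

Common upper bounds of {tau, psi}: beta, eta, psi, rho, sigma.
The least among these is psi.

psi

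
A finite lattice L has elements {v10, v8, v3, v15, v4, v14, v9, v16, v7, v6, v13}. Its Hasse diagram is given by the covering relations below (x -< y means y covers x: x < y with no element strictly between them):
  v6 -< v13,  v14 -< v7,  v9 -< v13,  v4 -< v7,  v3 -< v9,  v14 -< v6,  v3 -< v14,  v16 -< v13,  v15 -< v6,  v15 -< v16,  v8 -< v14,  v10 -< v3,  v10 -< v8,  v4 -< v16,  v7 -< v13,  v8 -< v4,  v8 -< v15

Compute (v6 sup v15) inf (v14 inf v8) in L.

v8

v6 ∨ v15 = v6
v14 ∧ v8 = v8
v6 ∧ v8 = v8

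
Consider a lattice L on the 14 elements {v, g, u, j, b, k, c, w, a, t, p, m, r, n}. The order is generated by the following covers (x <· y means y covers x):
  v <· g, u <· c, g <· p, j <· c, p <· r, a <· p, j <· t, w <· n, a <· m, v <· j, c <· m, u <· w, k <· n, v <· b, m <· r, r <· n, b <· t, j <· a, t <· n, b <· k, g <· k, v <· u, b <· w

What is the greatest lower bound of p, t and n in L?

Common lower bounds of {p, t, n}: j, v.
The greatest among these is j.

j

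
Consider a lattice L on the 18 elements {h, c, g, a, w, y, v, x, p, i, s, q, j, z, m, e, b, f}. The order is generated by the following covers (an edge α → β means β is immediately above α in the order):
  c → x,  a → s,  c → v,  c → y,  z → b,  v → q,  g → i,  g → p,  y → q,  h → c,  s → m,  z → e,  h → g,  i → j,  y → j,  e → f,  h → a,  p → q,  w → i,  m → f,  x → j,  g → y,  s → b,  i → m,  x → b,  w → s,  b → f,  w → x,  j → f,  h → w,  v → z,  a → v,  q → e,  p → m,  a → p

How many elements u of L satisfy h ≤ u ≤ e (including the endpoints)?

10

The interval [h, e] = {a, c, e, g, h, p, q, v, y, z}, which has 10 elements.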